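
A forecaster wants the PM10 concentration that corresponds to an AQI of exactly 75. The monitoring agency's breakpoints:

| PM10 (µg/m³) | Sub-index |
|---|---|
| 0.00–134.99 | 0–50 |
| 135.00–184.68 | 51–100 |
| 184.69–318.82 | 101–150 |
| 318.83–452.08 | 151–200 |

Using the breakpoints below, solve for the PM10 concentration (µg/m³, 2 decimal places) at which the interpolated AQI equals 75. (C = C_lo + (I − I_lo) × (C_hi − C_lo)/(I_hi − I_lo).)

159.33

AQI 75 lies in the 51–100 band, which corresponds to 135.00–184.68 µg/m³.
C = 135.00 + (75−51)×(184.68−135.00)/(100−51) = 135.00 + 24×49.68/49 ≈ 159.3331 µg/m³ → 159.33 µg/m³ to 2 dp.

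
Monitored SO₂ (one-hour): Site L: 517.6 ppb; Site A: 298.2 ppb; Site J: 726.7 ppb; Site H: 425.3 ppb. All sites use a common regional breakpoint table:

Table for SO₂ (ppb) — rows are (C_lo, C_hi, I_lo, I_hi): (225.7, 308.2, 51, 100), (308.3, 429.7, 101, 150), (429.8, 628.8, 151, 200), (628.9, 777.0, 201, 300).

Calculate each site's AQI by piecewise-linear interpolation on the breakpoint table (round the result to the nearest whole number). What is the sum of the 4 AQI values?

681

Site L 517.6: bracket 429.8–628.8 → index 151–200; slope 49/199.0, offset 87.8.
AQI = 151 + 49/199.0·87.8 ≈ 172.62 ⇒ 173.
Site A: 298.2 ∈ [225.7, 308.2] ↔ index [51, 100].
51 + (298.2−225.7)·(100−51)/(308.2−225.7) = 51 + 72.5·49/82.5 ≈ 94.06, so AQI = 94.
Site J: 726.7 lies in 628.9–777.0, so I_lo=201, I_hi=300, C_lo=628.9, C_hi=777.0.
(300−201)/(777.0−628.9) × (726.7−628.9) + 201 = 99/148.1 × 97.8 + 201 ≈ 266.38 → 266.
Site H 425.3: bracket 308.3–429.7 → index 101–150; slope 49/121.4, offset 117.0.
AQI = 101 + 49/121.4·117.0 ≈ 148.22 ⇒ 148.
AQIs: Site L=173, Site A=94, Site J=266, Site H=148. Sum = 173 + 94 + 266 + 148 = 681.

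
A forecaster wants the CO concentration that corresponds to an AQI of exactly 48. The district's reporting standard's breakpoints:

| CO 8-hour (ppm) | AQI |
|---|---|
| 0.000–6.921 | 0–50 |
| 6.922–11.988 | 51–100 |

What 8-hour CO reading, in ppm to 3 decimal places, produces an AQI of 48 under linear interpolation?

6.644

AQI 48 lies in the 0–50 band, which corresponds to 0.000–6.921 ppm.
C = 0.000 + (48−0)×(6.921−0.000)/(50−0) = 0.000 + 48×6.921/50 ≈ 6.64416 ppm → 6.644 ppm to 3 dp.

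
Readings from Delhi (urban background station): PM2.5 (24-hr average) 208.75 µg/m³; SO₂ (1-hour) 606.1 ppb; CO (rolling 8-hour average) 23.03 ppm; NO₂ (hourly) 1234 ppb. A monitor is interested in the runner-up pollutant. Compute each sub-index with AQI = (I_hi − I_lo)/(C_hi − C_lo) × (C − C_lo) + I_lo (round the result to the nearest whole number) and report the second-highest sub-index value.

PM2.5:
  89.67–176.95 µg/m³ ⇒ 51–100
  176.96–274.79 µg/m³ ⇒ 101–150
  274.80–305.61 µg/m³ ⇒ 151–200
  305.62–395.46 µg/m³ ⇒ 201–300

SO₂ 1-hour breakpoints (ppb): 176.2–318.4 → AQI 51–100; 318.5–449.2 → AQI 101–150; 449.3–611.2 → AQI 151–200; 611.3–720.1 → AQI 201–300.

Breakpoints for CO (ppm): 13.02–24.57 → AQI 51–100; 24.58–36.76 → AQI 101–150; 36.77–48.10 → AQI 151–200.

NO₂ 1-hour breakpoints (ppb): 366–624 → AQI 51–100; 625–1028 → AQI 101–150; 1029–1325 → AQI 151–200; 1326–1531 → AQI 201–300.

PM2.5 208.75: bracket 176.96–274.79 → index 101–150; slope 49/97.83, offset 31.79.
AQI = 101 + 49/97.83·31.79 ≈ 116.92 ⇒ 117.
SO₂: 606.1 lies in 449.3–611.2, so I_lo=151, I_hi=200, C_lo=449.3, C_hi=611.2.
(200−151)/(611.2−449.3) × (606.1−449.3) + 151 = 49/161.9 × 156.8 + 151 ≈ 198.46 → 198.
CO: 23.03 ∈ [13.02, 24.57] ↔ index [51, 100].
51 + (23.03−13.02)·(100−51)/(24.57−13.02) = 51 + 10.01·49/11.55 ≈ 93.47, so AQI = 93.
NO₂: 1234 lies in 1029–1325, so I_lo=151, I_hi=200, C_lo=1029, C_hi=1325.
(200−151)/(1325−1029) × (1234−1029) + 151 = 49/296 × 205 + 151 ≈ 184.94 → 185.
Sub-indices: PM2.5→117, SO₂→198, CO→93, NO₂→185. Ranked high→low: 198, 185, 117, 93. Second-highest sub-index = 185.

185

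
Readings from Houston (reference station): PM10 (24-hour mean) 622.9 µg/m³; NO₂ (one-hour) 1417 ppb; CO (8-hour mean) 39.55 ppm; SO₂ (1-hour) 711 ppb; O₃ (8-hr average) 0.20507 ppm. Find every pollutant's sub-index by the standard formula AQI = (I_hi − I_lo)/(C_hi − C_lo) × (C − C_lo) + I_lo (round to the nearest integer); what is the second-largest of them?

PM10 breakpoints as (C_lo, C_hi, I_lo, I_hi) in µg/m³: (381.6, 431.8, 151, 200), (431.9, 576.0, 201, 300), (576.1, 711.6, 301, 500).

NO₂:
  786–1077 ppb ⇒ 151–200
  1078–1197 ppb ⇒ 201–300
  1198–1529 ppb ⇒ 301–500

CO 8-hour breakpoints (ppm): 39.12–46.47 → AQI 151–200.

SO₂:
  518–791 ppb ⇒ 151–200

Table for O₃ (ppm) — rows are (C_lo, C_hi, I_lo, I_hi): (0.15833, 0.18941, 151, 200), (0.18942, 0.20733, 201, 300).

PM10: 622.9 lies in 576.1–711.6, so I_lo=301, I_hi=500, C_lo=576.1, C_hi=711.6.
(500−301)/(711.6−576.1) × (622.9−576.1) + 301 = 199/135.5 × 46.8 + 301 ≈ 369.73 → 370.
NO₂: 1417 ∈ [1198, 1529] ↔ index [301, 500].
301 + (1417−1198)·(500−301)/(1529−1198) = 301 + 219·199/331 ≈ 432.66, so AQI = 433.
CO: 39.55 ∈ [39.12, 46.47] ↔ index [151, 200].
151 + (39.55−39.12)·(200−151)/(46.47−39.12) = 151 + 0.43·49/7.35 ≈ 153.87, so AQI = 154.
SO₂: 711 lies in 518–791, so I_lo=151, I_hi=200, C_lo=518, C_hi=791.
(200−151)/(791−518) × (711−518) + 151 = 49/273 × 193 + 151 ≈ 185.64 → 186.
O₃ 0.20507: bracket 0.18942–0.20733 → index 201–300; slope 99/0.01791, offset 0.01565.
AQI = 201 + 99/0.01791·0.01565 ≈ 287.51 ⇒ 288.
Sub-indices: PM10→370, NO₂→433, CO→154, SO₂→186, O₃→288. Ranked high→low: 433, 370, 288, 186, 154. Second-highest sub-index = 370.

370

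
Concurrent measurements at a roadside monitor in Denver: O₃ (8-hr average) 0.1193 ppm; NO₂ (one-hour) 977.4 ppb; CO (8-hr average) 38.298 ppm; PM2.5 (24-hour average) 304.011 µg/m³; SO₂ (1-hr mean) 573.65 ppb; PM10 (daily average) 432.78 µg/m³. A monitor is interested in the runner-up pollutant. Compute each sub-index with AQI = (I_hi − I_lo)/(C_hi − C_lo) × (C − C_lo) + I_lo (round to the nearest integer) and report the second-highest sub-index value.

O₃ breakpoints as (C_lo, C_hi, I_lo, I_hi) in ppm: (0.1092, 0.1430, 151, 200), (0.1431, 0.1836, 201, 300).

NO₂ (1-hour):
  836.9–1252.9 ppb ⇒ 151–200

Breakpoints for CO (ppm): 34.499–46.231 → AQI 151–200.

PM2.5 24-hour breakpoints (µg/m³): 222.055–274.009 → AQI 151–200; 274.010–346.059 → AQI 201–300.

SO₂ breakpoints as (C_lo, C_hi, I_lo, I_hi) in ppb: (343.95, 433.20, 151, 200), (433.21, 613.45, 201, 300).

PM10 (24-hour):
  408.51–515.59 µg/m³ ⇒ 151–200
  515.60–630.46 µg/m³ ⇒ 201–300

242

O₃: 0.1193 ∈ [0.1092, 0.1430] ↔ index [151, 200].
151 + (0.1193−0.1092)·(200−151)/(0.1430−0.1092) = 151 + 0.0101·49/0.0338 ≈ 165.64, so AQI = 166.
NO₂: row 836.9–1252.9 (AQI 151–200). (200−151)·(977.4−836.9)/(1252.9−836.9) + 151 = 49·140.5/416.0 + 151 ≈ 167.55 → 168.
CO: row 34.499–46.231 (AQI 151–200). (200−151)·(38.298−34.499)/(46.231−34.499) + 151 = 49·3.799/11.732 + 151 ≈ 166.87 → 167.
PM2.5: row 274.010–346.059 (AQI 201–300). (300−201)·(304.011−274.010)/(346.059−274.010) + 201 = 99·30.001/72.049 + 201 ≈ 242.22 → 242.
SO₂ 573.65: bracket 433.21–613.45 → index 201–300; slope 99/180.24, offset 140.44.
AQI = 201 + 99/180.24·140.44 ≈ 278.14 ⇒ 278.
PM10: 432.78 ∈ [408.51, 515.59] ↔ index [151, 200].
151 + (432.78−408.51)·(200−151)/(515.59−408.51) = 151 + 24.27·49/107.08 ≈ 162.11, so AQI = 162.
Sub-indices: O₃→166, NO₂→168, CO→167, PM2.5→242, SO₂→278, PM10→162. Ranked high→low: 278, 242, 168, 167, 166, 162. Second-highest sub-index = 242.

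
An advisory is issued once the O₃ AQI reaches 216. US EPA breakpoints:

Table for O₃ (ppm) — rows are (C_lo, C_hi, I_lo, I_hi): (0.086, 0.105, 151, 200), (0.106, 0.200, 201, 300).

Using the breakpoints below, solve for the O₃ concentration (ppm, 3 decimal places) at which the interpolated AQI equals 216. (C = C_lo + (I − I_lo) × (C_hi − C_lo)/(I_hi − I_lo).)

0.120

AQI 216 lies in the 201–300 band, which corresponds to 0.106–0.200 ppm.
C = 0.106 + (216−201)×(0.200−0.106)/(300−201) = 0.106 + 15×0.094/99 ≈ 0.12024 ppm → 0.120 ppm to 3 dp.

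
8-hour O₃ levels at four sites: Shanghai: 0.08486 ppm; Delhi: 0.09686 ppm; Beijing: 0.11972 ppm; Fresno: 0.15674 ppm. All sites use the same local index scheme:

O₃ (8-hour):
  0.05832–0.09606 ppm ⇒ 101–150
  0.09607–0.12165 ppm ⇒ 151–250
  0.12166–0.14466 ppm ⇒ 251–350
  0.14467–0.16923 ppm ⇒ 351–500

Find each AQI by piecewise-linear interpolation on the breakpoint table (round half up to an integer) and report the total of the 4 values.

Shanghai: row 0.05832–0.09606 (AQI 101–150). (150−101)·(0.08486−0.05832)/(0.09606−0.05832) + 101 = 49·0.02654/0.03774 + 101 ≈ 135.46 → 135.
Delhi 0.09686: bracket 0.09607–0.12165 → index 151–250; slope 99/0.02558, offset 0.00079.
AQI = 151 + 99/0.02558·0.00079 ≈ 154.06 ⇒ 154.
Beijing 0.11972: bracket 0.09607–0.12165 → index 151–250; slope 99/0.02558, offset 0.02365.
AQI = 151 + 99/0.02558·0.02365 ≈ 242.53 ⇒ 243.
Fresno: 0.15674 lies in 0.14467–0.16923, so I_lo=351, I_hi=500, C_lo=0.14467, C_hi=0.16923.
(500−351)/(0.16923−0.14467) × (0.15674−0.14467) + 351 = 149/0.02456 × 0.01207 + 351 ≈ 424.23 → 424.
AQIs: Shanghai=135, Delhi=154, Beijing=243, Fresno=424. Sum = 135 + 154 + 243 + 424 = 956.

956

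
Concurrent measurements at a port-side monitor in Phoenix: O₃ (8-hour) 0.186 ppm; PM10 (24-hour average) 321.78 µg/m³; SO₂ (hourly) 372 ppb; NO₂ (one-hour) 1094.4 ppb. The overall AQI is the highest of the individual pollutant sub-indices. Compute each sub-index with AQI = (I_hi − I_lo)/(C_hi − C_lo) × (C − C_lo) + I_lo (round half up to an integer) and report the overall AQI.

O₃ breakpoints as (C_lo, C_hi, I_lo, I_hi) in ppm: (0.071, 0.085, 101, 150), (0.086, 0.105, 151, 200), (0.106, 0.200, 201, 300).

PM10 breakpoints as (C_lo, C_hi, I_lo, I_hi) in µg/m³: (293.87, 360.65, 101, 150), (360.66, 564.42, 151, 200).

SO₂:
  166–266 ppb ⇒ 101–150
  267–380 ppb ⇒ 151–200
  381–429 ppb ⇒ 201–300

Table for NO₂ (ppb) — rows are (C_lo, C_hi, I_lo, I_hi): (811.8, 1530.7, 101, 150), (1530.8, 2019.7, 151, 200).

285

O₃ 0.186: bracket 0.106–0.200 → index 201–300; slope 99/0.094, offset 0.080.
AQI = 201 + 99/0.094·0.080 ≈ 285.26 ⇒ 285.
PM10: 321.78 ∈ [293.87, 360.65] ↔ index [101, 150].
101 + (321.78−293.87)·(150−101)/(360.65−293.87) = 101 + 27.91·49/66.78 ≈ 121.48, so AQI = 121.
SO₂ 372: bracket 267–380 → index 151–200; slope 49/113, offset 105.
AQI = 151 + 49/113·105 ≈ 196.53 ⇒ 197.
NO₂: 1094.4 ∈ [811.8, 1530.7] ↔ index [101, 150].
101 + (1094.4−811.8)·(150−101)/(1530.7−811.8) = 101 + 282.6·49/718.9 ≈ 120.26, so AQI = 120.
Sub-indices: O₃→285, PM10→121, SO₂→197, NO₂→120. Overall AQI = max = 285; dominant pollutant is O₃.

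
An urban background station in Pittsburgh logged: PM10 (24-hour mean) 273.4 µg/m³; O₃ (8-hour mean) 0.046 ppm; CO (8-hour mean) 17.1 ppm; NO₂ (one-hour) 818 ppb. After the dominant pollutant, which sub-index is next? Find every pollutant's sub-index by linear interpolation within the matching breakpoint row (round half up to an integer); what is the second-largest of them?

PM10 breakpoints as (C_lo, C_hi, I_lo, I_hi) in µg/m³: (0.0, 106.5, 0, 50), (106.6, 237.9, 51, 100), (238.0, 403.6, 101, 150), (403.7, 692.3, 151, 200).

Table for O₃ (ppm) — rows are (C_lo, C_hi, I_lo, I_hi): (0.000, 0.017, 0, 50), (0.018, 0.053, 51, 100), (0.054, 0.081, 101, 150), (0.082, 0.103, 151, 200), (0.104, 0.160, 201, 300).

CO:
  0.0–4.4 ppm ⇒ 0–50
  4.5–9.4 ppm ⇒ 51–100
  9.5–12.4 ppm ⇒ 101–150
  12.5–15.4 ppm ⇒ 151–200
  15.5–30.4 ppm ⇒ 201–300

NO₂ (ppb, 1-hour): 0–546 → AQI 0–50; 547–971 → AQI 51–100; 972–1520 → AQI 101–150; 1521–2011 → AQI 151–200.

111

PM10: 273.4 lies in 238.0–403.6, so I_lo=101, I_hi=150, C_lo=238.0, C_hi=403.6.
(150−101)/(403.6−238.0) × (273.4−238.0) + 101 = 49/165.6 × 35.4 + 101 ≈ 111.47 → 111.
O₃: 0.046 ∈ [0.018, 0.053] ↔ index [51, 100].
51 + (0.046−0.018)·(100−51)/(0.053−0.018) = 51 + 0.028·49/0.035 ≈ 90.20, so AQI = 90.
CO: 17.1 lies in 15.5–30.4, so I_lo=201, I_hi=300, C_lo=15.5, C_hi=30.4.
(300−201)/(30.4−15.5) × (17.1−15.5) + 201 = 99/14.9 × 1.6 + 201 ≈ 211.63 → 212.
NO₂: 818 ∈ [547, 971] ↔ index [51, 100].
51 + (818−547)·(100−51)/(971−547) = 51 + 271·49/424 ≈ 82.32, so AQI = 82.
Sub-indices: PM10→111, O₃→90, CO→212, NO₂→82. Ranked high→low: 212, 111, 90, 82. Second-highest sub-index = 111.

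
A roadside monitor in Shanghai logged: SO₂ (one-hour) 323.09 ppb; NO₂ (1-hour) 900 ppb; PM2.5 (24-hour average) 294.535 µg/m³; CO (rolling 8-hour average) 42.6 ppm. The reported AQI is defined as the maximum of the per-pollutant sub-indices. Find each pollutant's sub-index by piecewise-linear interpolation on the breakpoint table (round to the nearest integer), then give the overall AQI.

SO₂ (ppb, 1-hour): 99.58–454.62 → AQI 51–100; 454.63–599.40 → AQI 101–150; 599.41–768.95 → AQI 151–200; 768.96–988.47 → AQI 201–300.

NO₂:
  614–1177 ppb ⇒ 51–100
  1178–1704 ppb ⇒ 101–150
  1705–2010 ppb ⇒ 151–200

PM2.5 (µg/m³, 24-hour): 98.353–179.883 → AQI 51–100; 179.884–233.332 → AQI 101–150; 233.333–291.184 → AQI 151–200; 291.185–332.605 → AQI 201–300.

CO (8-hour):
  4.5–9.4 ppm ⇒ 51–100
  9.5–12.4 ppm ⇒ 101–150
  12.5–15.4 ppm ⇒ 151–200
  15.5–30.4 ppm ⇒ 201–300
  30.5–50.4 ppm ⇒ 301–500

SO₂ 323.09: bracket 99.58–454.62 → index 51–100; slope 49/355.04, offset 223.51.
AQI = 51 + 49/355.04·223.51 ≈ 81.85 ⇒ 82.
NO₂ 900: bracket 614–1177 → index 51–100; slope 49/563, offset 286.
AQI = 51 + 49/563·286 ≈ 75.89 ⇒ 76.
PM2.5: 294.535 lies in 291.185–332.605, so I_lo=201, I_hi=300, C_lo=291.185, C_hi=332.605.
(300−201)/(332.605−291.185) × (294.535−291.185) + 201 = 99/41.420 × 3.350 + 201 ≈ 209.01 → 209.
CO 42.6: bracket 30.5–50.4 → index 301–500; slope 199/19.9, offset 12.1.
AQI = 301 + 199/19.9·12.1 ≈ 422.00 ⇒ 422.
Sub-indices: SO₂→82, NO₂→76, PM2.5→209, CO→422. Overall AQI = max = 422; dominant pollutant is CO.

422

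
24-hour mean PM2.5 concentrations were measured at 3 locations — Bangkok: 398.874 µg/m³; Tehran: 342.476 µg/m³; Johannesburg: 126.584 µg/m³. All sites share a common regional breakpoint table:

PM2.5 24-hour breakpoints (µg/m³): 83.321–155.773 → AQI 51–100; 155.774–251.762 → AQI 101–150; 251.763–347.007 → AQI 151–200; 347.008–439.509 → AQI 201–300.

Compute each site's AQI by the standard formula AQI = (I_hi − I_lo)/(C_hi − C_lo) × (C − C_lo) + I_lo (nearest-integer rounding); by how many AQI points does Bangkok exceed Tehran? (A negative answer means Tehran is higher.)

59

Bangkok: 398.874 lies in 347.008–439.509, so I_lo=201, I_hi=300, C_lo=347.008, C_hi=439.509.
(300−201)/(439.509−347.008) × (398.874−347.008) + 201 = 99/92.501 × 51.866 + 201 ≈ 256.51 → 257.
Tehran: row 251.763–347.007 (AQI 151–200). (200−151)·(342.476−251.763)/(347.007−251.763) + 151 = 49·90.713/95.244 + 151 ≈ 197.67 → 198.
Johannesburg: 126.584 lies in 83.321–155.773, so I_lo=51, I_hi=100, C_lo=83.321, C_hi=155.773.
(100−51)/(155.773−83.321) × (126.584−83.321) + 51 = 49/72.452 × 43.263 + 51 ≈ 80.26 → 80.
AQIs: Bangkok=257, Tehran=198, Johannesburg=80. Bangkok (257) − Tehran (198) = 59.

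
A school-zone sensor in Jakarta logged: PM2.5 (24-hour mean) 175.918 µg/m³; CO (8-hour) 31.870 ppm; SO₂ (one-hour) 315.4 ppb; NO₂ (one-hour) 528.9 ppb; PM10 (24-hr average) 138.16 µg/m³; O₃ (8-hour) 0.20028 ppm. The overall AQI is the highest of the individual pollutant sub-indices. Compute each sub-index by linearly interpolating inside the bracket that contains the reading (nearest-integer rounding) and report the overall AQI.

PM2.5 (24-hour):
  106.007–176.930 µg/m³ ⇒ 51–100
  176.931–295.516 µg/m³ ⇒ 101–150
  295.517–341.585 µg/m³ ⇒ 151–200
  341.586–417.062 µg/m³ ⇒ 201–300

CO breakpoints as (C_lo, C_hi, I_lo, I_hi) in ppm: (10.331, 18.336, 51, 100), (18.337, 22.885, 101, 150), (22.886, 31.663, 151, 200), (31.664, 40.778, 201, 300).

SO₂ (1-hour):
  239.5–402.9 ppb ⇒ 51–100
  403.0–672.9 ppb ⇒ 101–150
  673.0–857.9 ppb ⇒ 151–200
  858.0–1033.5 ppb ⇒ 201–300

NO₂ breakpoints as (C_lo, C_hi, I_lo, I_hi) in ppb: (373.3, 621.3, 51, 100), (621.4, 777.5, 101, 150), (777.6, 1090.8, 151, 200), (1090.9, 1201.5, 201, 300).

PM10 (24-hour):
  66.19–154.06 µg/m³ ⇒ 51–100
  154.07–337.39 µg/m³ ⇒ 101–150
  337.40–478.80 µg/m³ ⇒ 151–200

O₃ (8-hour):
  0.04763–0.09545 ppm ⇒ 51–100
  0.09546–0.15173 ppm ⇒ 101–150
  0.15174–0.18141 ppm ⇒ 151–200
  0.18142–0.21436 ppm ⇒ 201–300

258

PM2.5: row 106.007–176.930 (AQI 51–100). (100−51)·(175.918−106.007)/(176.930−106.007) + 51 = 49·69.911/70.923 + 51 ≈ 99.30 → 99.
CO 31.870: bracket 31.664–40.778 → index 201–300; slope 99/9.114, offset 0.206.
AQI = 201 + 99/9.114·0.206 ≈ 203.24 ⇒ 203.
SO₂ 315.4: bracket 239.5–402.9 → index 51–100; slope 49/163.4, offset 75.9.
AQI = 51 + 49/163.4·75.9 ≈ 73.76 ⇒ 74.
NO₂: 528.9 ∈ [373.3, 621.3] ↔ index [51, 100].
51 + (528.9−373.3)·(100−51)/(621.3−373.3) = 51 + 155.6·49/248.0 ≈ 81.74, so AQI = 82.
PM10: 138.16 lies in 66.19–154.06, so I_lo=51, I_hi=100, C_lo=66.19, C_hi=154.06.
(100−51)/(154.06−66.19) × (138.16−66.19) + 51 = 49/87.87 × 71.97 + 51 ≈ 91.13 → 91.
O₃ 0.20028: bracket 0.18142–0.21436 → index 201–300; slope 99/0.03294, offset 0.01886.
AQI = 201 + 99/0.03294·0.01886 ≈ 257.68 ⇒ 258.
Sub-indices: PM2.5→99, CO→203, SO₂→74, NO₂→82, PM10→91, O₃→258. Overall AQI = max = 258; dominant pollutant is O₃.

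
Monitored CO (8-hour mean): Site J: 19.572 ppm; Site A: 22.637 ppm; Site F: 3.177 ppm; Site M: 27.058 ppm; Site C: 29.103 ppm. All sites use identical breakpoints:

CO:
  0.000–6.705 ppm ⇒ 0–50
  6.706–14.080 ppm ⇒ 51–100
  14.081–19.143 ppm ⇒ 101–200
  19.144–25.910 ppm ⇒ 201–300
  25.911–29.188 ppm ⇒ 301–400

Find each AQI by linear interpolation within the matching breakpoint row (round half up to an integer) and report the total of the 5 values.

Site J: row 19.144–25.910 (AQI 201–300). (300−201)·(19.572−19.144)/(25.910−19.144) + 201 = 99·0.428/6.766 + 201 ≈ 207.26 → 207.
Site A: 22.637 lies in 19.144–25.910, so I_lo=201, I_hi=300, C_lo=19.144, C_hi=25.910.
(300−201)/(25.910−19.144) × (22.637−19.144) + 201 = 99/6.766 × 3.493 + 201 ≈ 252.11 → 252.
Site F 3.177: bracket 0.000–6.705 → index 0–50; slope 50/6.705, offset 3.177.
AQI = 0 + 50/6.705·3.177 ≈ 23.69 ⇒ 24.
Site M: row 25.911–29.188 (AQI 301–400). (400−301)·(27.058−25.911)/(29.188−25.911) + 301 = 99·1.147/3.277 + 301 ≈ 335.65 → 336.
Site C: row 25.911–29.188 (AQI 301–400). (400−301)·(29.103−25.911)/(29.188−25.911) + 301 = 99·3.192/3.277 + 301 ≈ 397.43 → 397.
AQIs: Site J=207, Site A=252, Site F=24, Site M=336, Site C=397. Sum = 207 + 252 + 24 + 336 + 397 = 1216.

1216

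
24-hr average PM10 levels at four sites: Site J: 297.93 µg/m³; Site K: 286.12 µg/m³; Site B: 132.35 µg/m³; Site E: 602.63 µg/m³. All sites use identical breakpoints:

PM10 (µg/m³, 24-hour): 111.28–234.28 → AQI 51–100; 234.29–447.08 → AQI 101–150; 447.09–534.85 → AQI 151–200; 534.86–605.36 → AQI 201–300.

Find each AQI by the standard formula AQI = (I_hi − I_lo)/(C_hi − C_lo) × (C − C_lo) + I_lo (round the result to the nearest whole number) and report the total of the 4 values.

584

Site J: 297.93 lies in 234.29–447.08, so I_lo=101, I_hi=150, C_lo=234.29, C_hi=447.08.
(150−101)/(447.08−234.29) × (297.93−234.29) + 101 = 49/212.79 × 63.64 + 101 ≈ 115.65 → 116.
Site K: 286.12 ∈ [234.29, 447.08] ↔ index [101, 150].
101 + (286.12−234.29)·(150−101)/(447.08−234.29) = 101 + 51.83·49/212.79 ≈ 112.94, so AQI = 113.
Site B: 132.35 ∈ [111.28, 234.28] ↔ index [51, 100].
51 + (132.35−111.28)·(100−51)/(234.28−111.28) = 51 + 21.07·49/123.00 ≈ 59.39, so AQI = 59.
Site E 602.63: bracket 534.86–605.36 → index 201–300; slope 99/70.50, offset 67.77.
AQI = 201 + 99/70.50·67.77 ≈ 296.17 ⇒ 296.
AQIs: Site J=116, Site K=113, Site B=59, Site E=296. Sum = 116 + 113 + 59 + 296 = 584.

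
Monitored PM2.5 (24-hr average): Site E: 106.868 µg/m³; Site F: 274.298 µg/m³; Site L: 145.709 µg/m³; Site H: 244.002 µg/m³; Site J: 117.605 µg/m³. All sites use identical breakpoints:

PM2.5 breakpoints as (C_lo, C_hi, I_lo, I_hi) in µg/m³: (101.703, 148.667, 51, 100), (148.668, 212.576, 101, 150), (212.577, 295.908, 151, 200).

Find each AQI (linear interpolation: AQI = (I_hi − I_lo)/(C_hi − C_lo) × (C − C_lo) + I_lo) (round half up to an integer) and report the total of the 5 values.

Site E: row 101.703–148.667 (AQI 51–100). (100−51)·(106.868−101.703)/(148.667−101.703) + 51 = 49·5.165/46.964 + 51 ≈ 56.39 → 56.
Site F: 274.298 lies in 212.577–295.908, so I_lo=151, I_hi=200, C_lo=212.577, C_hi=295.908.
(200−151)/(295.908−212.577) × (274.298−212.577) + 151 = 49/83.331 × 61.721 + 151 ≈ 187.29 → 187.
Site L: row 101.703–148.667 (AQI 51–100). (100−51)·(145.709−101.703)/(148.667−101.703) + 51 = 49·44.006/46.964 + 51 ≈ 96.91 → 97.
Site H: row 212.577–295.908 (AQI 151–200). (200−151)·(244.002−212.577)/(295.908−212.577) + 151 = 49·31.425/83.331 + 151 ≈ 169.48 → 169.
Site J: 117.605 lies in 101.703–148.667, so I_lo=51, I_hi=100, C_lo=101.703, C_hi=148.667.
(100−51)/(148.667−101.703) × (117.605−101.703) + 51 = 49/46.964 × 15.902 + 51 ≈ 67.59 → 68.
AQIs: Site E=56, Site F=187, Site L=97, Site H=169, Site J=68. Sum = 56 + 187 + 97 + 169 + 68 = 577.

577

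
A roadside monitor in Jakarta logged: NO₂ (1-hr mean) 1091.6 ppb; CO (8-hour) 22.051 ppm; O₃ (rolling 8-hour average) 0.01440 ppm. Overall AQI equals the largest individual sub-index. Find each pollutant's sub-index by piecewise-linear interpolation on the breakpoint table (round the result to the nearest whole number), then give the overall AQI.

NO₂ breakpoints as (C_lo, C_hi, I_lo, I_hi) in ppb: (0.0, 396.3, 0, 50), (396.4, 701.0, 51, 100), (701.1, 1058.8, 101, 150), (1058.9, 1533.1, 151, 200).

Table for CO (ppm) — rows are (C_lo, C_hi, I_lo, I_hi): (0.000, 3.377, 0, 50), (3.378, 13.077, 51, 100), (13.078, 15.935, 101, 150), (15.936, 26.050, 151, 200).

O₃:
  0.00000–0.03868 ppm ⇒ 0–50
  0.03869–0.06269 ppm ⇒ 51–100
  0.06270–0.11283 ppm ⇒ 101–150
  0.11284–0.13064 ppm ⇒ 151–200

181

NO₂ 1091.6: bracket 1058.9–1533.1 → index 151–200; slope 49/474.2, offset 32.7.
AQI = 151 + 49/474.2·32.7 ≈ 154.38 ⇒ 154.
CO: row 15.936–26.050 (AQI 151–200). (200−151)·(22.051−15.936)/(26.050−15.936) + 151 = 49·6.115/10.114 + 151 ≈ 180.63 → 181.
O₃: 0.01440 lies in 0.00000–0.03868, so I_lo=0, I_hi=50, C_lo=0.00000, C_hi=0.03868.
(50−0)/(0.03868−0.00000) × (0.01440−0.00000) + 0 = 50/0.03868 × 0.01440 + 0 ≈ 18.61 → 19.
Sub-indices: NO₂→154, CO→181, O₃→19. Overall AQI = max = 181; dominant pollutant is CO.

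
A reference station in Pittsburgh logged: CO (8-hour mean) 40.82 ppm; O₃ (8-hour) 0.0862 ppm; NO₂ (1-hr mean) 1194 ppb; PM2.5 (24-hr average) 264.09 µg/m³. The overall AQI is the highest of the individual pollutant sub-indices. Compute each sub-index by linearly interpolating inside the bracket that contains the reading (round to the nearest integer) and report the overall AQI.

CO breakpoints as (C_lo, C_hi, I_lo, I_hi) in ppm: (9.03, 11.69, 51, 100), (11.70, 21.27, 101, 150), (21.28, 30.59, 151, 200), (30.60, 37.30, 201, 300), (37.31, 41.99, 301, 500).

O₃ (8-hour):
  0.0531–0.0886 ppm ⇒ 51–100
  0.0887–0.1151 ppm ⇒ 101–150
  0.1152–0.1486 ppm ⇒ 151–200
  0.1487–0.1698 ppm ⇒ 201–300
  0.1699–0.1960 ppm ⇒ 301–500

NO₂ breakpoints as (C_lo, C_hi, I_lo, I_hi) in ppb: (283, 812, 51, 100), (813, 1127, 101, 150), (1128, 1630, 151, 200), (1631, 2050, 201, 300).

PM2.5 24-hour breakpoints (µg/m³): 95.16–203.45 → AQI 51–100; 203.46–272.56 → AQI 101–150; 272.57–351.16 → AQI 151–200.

450

CO: 40.82 lies in 37.31–41.99, so I_lo=301, I_hi=500, C_lo=37.31, C_hi=41.99.
(500−301)/(41.99−37.31) × (40.82−37.31) + 301 = 199/4.68 × 3.51 + 301 ≈ 450.25 → 450.
O₃: row 0.0531–0.0886 (AQI 51–100). (100−51)·(0.0862−0.0531)/(0.0886−0.0531) + 51 = 49·0.0331/0.0355 + 51 ≈ 96.69 → 97.
NO₂: row 1128–1630 (AQI 151–200). (200−151)·(1194−1128)/(1630−1128) + 151 = 49·66/502 + 151 ≈ 157.44 → 157.
PM2.5 264.09: bracket 203.46–272.56 → index 101–150; slope 49/69.10, offset 60.63.
AQI = 101 + 49/69.10·60.63 ≈ 143.99 ⇒ 144.
Sub-indices: CO→450, O₃→97, NO₂→157, PM2.5→144. Overall AQI = max = 450; dominant pollutant is CO.
AQI 450: Hazardous.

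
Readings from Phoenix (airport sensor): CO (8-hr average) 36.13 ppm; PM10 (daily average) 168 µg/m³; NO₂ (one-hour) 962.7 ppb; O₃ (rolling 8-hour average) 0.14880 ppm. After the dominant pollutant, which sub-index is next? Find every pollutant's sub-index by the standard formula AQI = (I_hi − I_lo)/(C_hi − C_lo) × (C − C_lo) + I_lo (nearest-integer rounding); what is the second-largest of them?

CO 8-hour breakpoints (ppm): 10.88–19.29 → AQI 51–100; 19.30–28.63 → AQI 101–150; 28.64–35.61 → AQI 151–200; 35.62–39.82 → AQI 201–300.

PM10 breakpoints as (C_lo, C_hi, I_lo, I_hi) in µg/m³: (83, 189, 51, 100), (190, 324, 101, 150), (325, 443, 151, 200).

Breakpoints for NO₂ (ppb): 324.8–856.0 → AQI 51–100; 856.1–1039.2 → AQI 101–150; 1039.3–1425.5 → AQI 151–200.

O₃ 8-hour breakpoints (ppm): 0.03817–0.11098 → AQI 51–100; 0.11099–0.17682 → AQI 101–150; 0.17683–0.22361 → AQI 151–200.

CO 36.13: bracket 35.62–39.82 → index 201–300; slope 99/4.20, offset 0.51.
AQI = 201 + 99/4.20·0.51 ≈ 213.02 ⇒ 213.
PM10: 168 lies in 83–189, so I_lo=51, I_hi=100, C_lo=83, C_hi=189.
(100−51)/(189−83) × (168−83) + 51 = 49/106 × 85 + 51 ≈ 90.29 → 90.
NO₂: 962.7 ∈ [856.1, 1039.2] ↔ index [101, 150].
101 + (962.7−856.1)·(150−101)/(1039.2−856.1) = 101 + 106.6·49/183.1 ≈ 129.53, so AQI = 130.
O₃: 0.14880 lies in 0.11099–0.17682, so I_lo=101, I_hi=150, C_lo=0.11099, C_hi=0.17682.
(150−101)/(0.17682−0.11099) × (0.14880−0.11099) + 101 = 49/0.06583 × 0.03781 + 101 ≈ 129.14 → 129.
Sub-indices: CO→213, PM10→90, NO₂→130, O₃→129. Ranked high→low: 213, 130, 129, 90. Second-highest sub-index = 130.

130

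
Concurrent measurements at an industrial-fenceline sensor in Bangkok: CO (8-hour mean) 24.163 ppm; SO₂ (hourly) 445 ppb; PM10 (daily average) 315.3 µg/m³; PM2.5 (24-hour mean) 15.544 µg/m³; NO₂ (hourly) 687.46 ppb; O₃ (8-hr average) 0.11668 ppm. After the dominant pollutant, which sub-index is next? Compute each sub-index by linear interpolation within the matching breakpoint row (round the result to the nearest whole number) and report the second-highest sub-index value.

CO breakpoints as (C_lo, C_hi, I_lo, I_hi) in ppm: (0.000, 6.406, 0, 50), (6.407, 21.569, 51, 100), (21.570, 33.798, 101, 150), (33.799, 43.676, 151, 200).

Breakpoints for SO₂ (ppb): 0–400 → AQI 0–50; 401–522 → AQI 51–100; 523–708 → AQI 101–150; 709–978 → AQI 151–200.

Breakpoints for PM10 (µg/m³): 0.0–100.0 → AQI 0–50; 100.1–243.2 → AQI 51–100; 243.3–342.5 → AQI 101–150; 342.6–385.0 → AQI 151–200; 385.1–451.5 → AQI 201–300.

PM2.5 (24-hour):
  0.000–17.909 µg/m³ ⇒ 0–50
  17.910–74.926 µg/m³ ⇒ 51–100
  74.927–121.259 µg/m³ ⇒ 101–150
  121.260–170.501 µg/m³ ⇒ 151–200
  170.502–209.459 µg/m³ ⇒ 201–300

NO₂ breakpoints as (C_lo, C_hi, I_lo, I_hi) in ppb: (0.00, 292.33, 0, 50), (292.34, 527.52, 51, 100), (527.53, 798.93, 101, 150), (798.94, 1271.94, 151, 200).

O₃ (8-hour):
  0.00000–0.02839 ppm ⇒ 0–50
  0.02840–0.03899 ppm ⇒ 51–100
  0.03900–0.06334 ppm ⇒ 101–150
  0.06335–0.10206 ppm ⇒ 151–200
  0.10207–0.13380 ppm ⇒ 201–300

CO 24.163: bracket 21.570–33.798 → index 101–150; slope 49/12.228, offset 2.593.
AQI = 101 + 49/12.228·2.593 ≈ 111.39 ⇒ 111.
SO₂: 445 lies in 401–522, so I_lo=51, I_hi=100, C_lo=401, C_hi=522.
(100−51)/(522−401) × (445−401) + 51 = 49/121 × 44 + 51 ≈ 68.82 → 69.
PM10 315.3: bracket 243.3–342.5 → index 101–150; slope 49/99.2, offset 72.0.
AQI = 101 + 49/99.2·72.0 ≈ 136.56 ⇒ 137.
PM2.5: 15.544 ∈ [0.000, 17.909] ↔ index [0, 50].
0 + (15.544−0.000)·(50−0)/(17.909−0.000) = 0 + 15.544·50/17.909 ≈ 43.40, so AQI = 43.
NO₂: 687.46 ∈ [527.53, 798.93] ↔ index [101, 150].
101 + (687.46−527.53)·(150−101)/(798.93−527.53) = 101 + 159.93·49/271.40 ≈ 129.87, so AQI = 130.
O₃ 0.11668: bracket 0.10207–0.13380 → index 201–300; slope 99/0.03173, offset 0.01461.
AQI = 201 + 99/0.03173·0.01461 ≈ 246.58 ⇒ 247.
Sub-indices: CO→111, SO₂→69, PM10→137, PM2.5→43, NO₂→130, O₃→247. Ranked high→low: 247, 137, 130, 111, 69, 43. Second-highest sub-index = 137.

137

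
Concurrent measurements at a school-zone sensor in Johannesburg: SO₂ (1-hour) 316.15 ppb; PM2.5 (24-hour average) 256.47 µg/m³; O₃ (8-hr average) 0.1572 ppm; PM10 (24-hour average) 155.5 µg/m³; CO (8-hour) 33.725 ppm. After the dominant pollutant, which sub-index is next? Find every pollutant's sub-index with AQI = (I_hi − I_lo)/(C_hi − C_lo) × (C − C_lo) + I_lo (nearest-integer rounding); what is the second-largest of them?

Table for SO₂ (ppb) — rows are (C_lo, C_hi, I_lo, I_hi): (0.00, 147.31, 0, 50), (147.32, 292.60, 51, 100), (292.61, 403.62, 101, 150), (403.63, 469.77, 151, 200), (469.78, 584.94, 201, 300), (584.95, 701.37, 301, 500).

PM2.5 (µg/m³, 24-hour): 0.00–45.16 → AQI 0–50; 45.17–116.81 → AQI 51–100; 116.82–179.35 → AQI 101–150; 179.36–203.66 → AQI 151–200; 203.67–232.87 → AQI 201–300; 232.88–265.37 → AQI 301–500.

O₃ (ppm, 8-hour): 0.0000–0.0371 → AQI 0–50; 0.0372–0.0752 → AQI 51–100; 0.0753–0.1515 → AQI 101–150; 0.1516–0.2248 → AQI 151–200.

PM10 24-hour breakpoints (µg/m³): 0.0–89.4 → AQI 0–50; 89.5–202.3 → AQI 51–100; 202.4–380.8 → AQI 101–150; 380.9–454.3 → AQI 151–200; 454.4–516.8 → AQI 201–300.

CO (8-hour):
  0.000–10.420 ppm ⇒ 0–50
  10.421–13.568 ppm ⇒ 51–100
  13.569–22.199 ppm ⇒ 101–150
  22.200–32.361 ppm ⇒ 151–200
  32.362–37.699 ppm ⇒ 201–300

226

SO₂ 316.15: bracket 292.61–403.62 → index 101–150; slope 49/111.01, offset 23.54.
AQI = 101 + 49/111.01·23.54 ≈ 111.39 ⇒ 111.
PM2.5: row 232.88–265.37 (AQI 301–500). (500−301)·(256.47−232.88)/(265.37−232.88) + 301 = 199·23.59/32.49 + 301 ≈ 445.49 → 445.
O₃: row 0.1516–0.2248 (AQI 151–200). (200−151)·(0.1572−0.1516)/(0.2248−0.1516) + 151 = 49·0.0056/0.0732 + 151 ≈ 154.75 → 155.
PM10: 155.5 lies in 89.5–202.3, so I_lo=51, I_hi=100, C_lo=89.5, C_hi=202.3.
(100−51)/(202.3−89.5) × (155.5−89.5) + 51 = 49/112.8 × 66.0 + 51 ≈ 79.67 → 80.
CO: 33.725 lies in 32.362–37.699, so I_lo=201, I_hi=300, C_lo=32.362, C_hi=37.699.
(300−201)/(37.699−32.362) × (33.725−32.362) + 201 = 99/5.337 × 1.363 + 201 ≈ 226.28 → 226.
Sub-indices: SO₂→111, PM2.5→445, O₃→155, PM10→80, CO→226. Ranked high→low: 445, 226, 155, 111, 80. Second-highest sub-index = 226.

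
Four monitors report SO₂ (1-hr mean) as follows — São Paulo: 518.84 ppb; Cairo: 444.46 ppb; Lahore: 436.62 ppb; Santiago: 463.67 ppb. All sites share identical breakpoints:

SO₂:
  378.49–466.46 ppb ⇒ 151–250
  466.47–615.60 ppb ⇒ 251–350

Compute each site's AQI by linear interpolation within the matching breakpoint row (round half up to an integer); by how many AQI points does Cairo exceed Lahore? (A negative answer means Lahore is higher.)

São Paulo 518.84: bracket 466.47–615.60 → index 251–350; slope 99/149.13, offset 52.37.
AQI = 251 + 99/149.13·52.37 ≈ 285.77 ⇒ 286.
Cairo: row 378.49–466.46 (AQI 151–250). (250−151)·(444.46−378.49)/(466.46−378.49) + 151 = 99·65.97/87.97 + 151 ≈ 225.24 → 225.
Lahore: row 378.49–466.46 (AQI 151–250). (250−151)·(436.62−378.49)/(466.46−378.49) + 151 = 99·58.13/87.97 + 151 ≈ 216.42 → 216.
Santiago: row 378.49–466.46 (AQI 151–250). (250−151)·(463.67−378.49)/(466.46−378.49) + 151 = 99·85.18/87.97 + 151 ≈ 246.86 → 247.
AQIs: São Paulo=286, Cairo=225, Lahore=216, Santiago=247. Cairo (225) − Lahore (216) = 9.

9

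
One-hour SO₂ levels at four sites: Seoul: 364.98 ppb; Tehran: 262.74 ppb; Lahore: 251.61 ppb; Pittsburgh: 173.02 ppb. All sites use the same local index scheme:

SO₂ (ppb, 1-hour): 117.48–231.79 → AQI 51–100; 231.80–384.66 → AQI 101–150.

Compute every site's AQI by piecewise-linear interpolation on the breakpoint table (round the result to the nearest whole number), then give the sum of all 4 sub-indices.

Seoul: row 231.80–384.66 (AQI 101–150). (150−101)·(364.98−231.80)/(384.66−231.80) + 101 = 49·133.18/152.86 + 101 ≈ 143.69 → 144.
Tehran: row 231.80–384.66 (AQI 101–150). (150−101)·(262.74−231.80)/(384.66−231.80) + 101 = 49·30.94/152.86 + 101 ≈ 110.92 → 111.
Lahore: 251.61 lies in 231.80–384.66, so I_lo=101, I_hi=150, C_lo=231.80, C_hi=384.66.
(150−101)/(384.66−231.80) × (251.61−231.80) + 101 = 49/152.86 × 19.81 + 101 ≈ 107.35 → 107.
Pittsburgh: 173.02 ∈ [117.48, 231.79] ↔ index [51, 100].
51 + (173.02−117.48)·(100−51)/(231.79−117.48) = 51 + 55.54·49/114.31 ≈ 74.81, so AQI = 75.
AQIs: Seoul=144, Tehran=111, Lahore=107, Pittsburgh=75. Sum = 144 + 111 + 107 + 75 = 437.

437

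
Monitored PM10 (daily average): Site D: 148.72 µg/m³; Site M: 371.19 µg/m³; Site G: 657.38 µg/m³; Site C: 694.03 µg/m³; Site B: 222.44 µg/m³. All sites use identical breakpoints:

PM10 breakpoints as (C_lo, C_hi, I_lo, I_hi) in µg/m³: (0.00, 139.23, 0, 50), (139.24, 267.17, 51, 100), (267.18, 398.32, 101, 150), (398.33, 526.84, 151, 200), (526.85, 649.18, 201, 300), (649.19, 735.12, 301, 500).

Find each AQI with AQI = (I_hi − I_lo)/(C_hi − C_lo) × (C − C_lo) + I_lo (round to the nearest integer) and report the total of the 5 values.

1003

Site D: 148.72 lies in 139.24–267.17, so I_lo=51, I_hi=100, C_lo=139.24, C_hi=267.17.
(100−51)/(267.17−139.24) × (148.72−139.24) + 51 = 49/127.93 × 9.48 + 51 ≈ 54.63 → 55.
Site M: 371.19 ∈ [267.18, 398.32] ↔ index [101, 150].
101 + (371.19−267.18)·(150−101)/(398.32−267.18) = 101 + 104.01·49/131.14 ≈ 139.86, so AQI = 140.
Site G: 657.38 ∈ [649.19, 735.12] ↔ index [301, 500].
301 + (657.38−649.19)·(500−301)/(735.12−649.19) = 301 + 8.19·199/85.93 ≈ 319.97, so AQI = 320.
Site C 694.03: bracket 649.19–735.12 → index 301–500; slope 199/85.93, offset 44.84.
AQI = 301 + 199/85.93·44.84 ≈ 404.84 ⇒ 405.
Site B: 222.44 lies in 139.24–267.17, so I_lo=51, I_hi=100, C_lo=139.24, C_hi=267.17.
(100−51)/(267.17−139.24) × (222.44−139.24) + 51 = 49/127.93 × 83.20 + 51 ≈ 82.87 → 83.
AQIs: Site D=55, Site M=140, Site G=320, Site C=405, Site B=83. Sum = 55 + 140 + 320 + 405 + 83 = 1003.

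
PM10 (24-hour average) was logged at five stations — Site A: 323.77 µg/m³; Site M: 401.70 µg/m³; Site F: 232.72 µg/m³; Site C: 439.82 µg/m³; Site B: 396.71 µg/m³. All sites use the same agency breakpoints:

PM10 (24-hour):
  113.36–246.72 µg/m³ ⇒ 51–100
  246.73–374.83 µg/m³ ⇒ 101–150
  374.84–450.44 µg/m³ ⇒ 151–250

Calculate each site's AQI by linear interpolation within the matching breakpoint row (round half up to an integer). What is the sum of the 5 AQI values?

Site A: 323.77 ∈ [246.73, 374.83] ↔ index [101, 150].
101 + (323.77−246.73)·(150−101)/(374.83−246.73) = 101 + 77.04·49/128.10 ≈ 130.47, so AQI = 130.
Site M: 401.70 lies in 374.84–450.44, so I_lo=151, I_hi=250, C_lo=374.84, C_hi=450.44.
(250−151)/(450.44−374.84) × (401.70−374.84) + 151 = 99/75.60 × 26.86 + 151 ≈ 186.17 → 186.
Site F: 232.72 ∈ [113.36, 246.72] ↔ index [51, 100].
51 + (232.72−113.36)·(100−51)/(246.72−113.36) = 51 + 119.36·49/133.36 ≈ 94.86, so AQI = 95.
Site C: 439.82 lies in 374.84–450.44, so I_lo=151, I_hi=250, C_lo=374.84, C_hi=450.44.
(250−151)/(450.44−374.84) × (439.82−374.84) + 151 = 99/75.60 × 64.98 + 151 ≈ 236.09 → 236.
Site B: 396.71 ∈ [374.84, 450.44] ↔ index [151, 250].
151 + (396.71−374.84)·(250−151)/(450.44−374.84) = 151 + 21.87·99/75.60 ≈ 179.64, so AQI = 180.
AQIs: Site A=130, Site M=186, Site F=95, Site C=236, Site B=180. Sum = 130 + 186 + 95 + 236 + 180 = 827.

827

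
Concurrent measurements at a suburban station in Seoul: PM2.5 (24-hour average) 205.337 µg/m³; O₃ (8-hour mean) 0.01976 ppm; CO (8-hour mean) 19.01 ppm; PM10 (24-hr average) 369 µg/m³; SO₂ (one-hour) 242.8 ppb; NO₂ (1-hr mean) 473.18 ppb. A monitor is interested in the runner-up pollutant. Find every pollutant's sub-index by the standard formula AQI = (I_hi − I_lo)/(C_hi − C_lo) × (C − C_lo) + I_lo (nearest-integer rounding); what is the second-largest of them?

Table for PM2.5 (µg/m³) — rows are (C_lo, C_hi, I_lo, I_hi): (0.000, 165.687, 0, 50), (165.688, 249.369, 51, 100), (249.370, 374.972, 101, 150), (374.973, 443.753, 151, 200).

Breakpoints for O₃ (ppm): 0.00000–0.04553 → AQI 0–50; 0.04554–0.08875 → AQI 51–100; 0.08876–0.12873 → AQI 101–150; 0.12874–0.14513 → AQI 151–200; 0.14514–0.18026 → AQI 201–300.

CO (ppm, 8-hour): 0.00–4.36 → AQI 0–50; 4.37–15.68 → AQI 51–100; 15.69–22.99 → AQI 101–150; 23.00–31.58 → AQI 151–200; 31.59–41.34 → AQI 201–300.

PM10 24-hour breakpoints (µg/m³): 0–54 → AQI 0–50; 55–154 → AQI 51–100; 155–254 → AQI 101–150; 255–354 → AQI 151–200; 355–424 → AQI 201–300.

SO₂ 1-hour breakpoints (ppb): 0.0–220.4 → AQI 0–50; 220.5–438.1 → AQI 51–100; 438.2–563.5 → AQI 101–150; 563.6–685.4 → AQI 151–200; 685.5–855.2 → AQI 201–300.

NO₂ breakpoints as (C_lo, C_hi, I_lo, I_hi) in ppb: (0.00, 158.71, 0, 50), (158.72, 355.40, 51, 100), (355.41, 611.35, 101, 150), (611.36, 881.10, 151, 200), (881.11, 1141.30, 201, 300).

PM2.5: row 165.688–249.369 (AQI 51–100). (100−51)·(205.337−165.688)/(249.369−165.688) + 51 = 49·39.649/83.681 + 51 ≈ 74.22 → 74.
O₃: row 0.00000–0.04553 (AQI 0–50). (50−0)·(0.01976−0.00000)/(0.04553−0.00000) + 0 = 50·0.01976/0.04553 + 0 ≈ 21.70 → 22.
CO 19.01: bracket 15.69–22.99 → index 101–150; slope 49/7.30, offset 3.32.
AQI = 101 + 49/7.30·3.32 ≈ 123.28 ⇒ 123.
PM10 369: bracket 355–424 → index 201–300; slope 99/69, offset 14.
AQI = 201 + 99/69·14 ≈ 221.09 ⇒ 221.
SO₂: 242.8 lies in 220.5–438.1, so I_lo=51, I_hi=100, C_lo=220.5, C_hi=438.1.
(100−51)/(438.1−220.5) × (242.8−220.5) + 51 = 49/217.6 × 22.3 + 51 ≈ 56.02 → 56.
NO₂ 473.18: bracket 355.41–611.35 → index 101–150; slope 49/255.94, offset 117.77.
AQI = 101 + 49/255.94·117.77 ≈ 123.55 ⇒ 124.
Sub-indices: PM2.5→74, O₃→22, CO→123, PM10→221, SO₂→56, NO₂→124. Ranked high→low: 221, 124, 123, 74, 56, 22. Second-highest sub-index = 124.

124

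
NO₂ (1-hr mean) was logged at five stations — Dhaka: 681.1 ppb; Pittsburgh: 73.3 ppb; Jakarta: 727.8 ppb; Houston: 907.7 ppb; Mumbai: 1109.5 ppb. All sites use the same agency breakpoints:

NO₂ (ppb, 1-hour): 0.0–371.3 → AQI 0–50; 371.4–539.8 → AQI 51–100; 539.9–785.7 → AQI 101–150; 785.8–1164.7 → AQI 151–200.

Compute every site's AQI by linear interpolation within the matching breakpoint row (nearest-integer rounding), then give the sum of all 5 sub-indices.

637

Dhaka: 681.1 ∈ [539.9, 785.7] ↔ index [101, 150].
101 + (681.1−539.9)·(150−101)/(785.7−539.9) = 101 + 141.2·49/245.8 ≈ 129.15, so AQI = 129.
Pittsburgh: row 0.0–371.3 (AQI 0–50). (50−0)·(73.3−0.0)/(371.3−0.0) + 0 = 50·73.3/371.3 + 0 ≈ 9.87 → 10.
Jakarta: 727.8 ∈ [539.9, 785.7] ↔ index [101, 150].
101 + (727.8−539.9)·(150−101)/(785.7−539.9) = 101 + 187.9·49/245.8 ≈ 138.46, so AQI = 138.
Houston: 907.7 ∈ [785.8, 1164.7] ↔ index [151, 200].
151 + (907.7−785.8)·(200−151)/(1164.7−785.8) = 151 + 121.9·49/378.9 ≈ 166.76, so AQI = 167.
Mumbai: 1109.5 ∈ [785.8, 1164.7] ↔ index [151, 200].
151 + (1109.5−785.8)·(200−151)/(1164.7−785.8) = 151 + 323.7·49/378.9 ≈ 192.86, so AQI = 193.
AQIs: Dhaka=129, Pittsburgh=10, Jakarta=138, Houston=167, Mumbai=193. Sum = 129 + 10 + 138 + 167 + 193 = 637.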